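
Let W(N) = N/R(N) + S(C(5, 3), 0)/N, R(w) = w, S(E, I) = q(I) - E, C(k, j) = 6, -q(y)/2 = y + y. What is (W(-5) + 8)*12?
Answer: 612/5 ≈ 122.40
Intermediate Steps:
q(y) = -4*y (q(y) = -2*(y + y) = -4*y)
S(E, I) = -E - 4*I (S(E, I) = -4*I - E = -E - 4*I)
W(N) = 1 - 6/N (W(N) = N/N + (-1*6 - 4*0)/N = 1 + (-6 + 0)/N = 1 - 6/N)
(W(-5) + 8)*12 = ((-6 - 5)/(-5) + 8)*12 = (-⅕*(-11) + 8)*12 = (11/5 + 8)*12 = (51/5)*12 = 612/5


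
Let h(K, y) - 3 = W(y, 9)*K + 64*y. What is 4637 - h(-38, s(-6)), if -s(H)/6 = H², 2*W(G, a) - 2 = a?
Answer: 18667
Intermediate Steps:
W(G, a) = 1 + a/2
s(H) = -6*H²
h(K, y) = 3 + 64*y + 11*K/2 (h(K, y) = 3 + ((1 + (½)*9)*K + 64*y) = 3 + ((1 + 9/2)*K + 64*y) = 3 + (11*K/2 + 64*y) = 3 + (64*y + 11*K/2) = 3 + 64*y + 11*K/2)
4637 - h(-38, s(-6)) = 4637 - (3 + 64*(-6*(-6)²) + (11/2)*(-38)) = 4637 - (3 + 64*(-6*36) - 209) = 4637 - (3 + 64*(-216) - 209) = 4637 - (3 - 13824 - 209) = 4637 - 1*(-14030) = 4637 + 14030 = 18667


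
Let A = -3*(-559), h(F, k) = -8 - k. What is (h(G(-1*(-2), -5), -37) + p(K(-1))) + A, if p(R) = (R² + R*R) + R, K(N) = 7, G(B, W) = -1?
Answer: 1811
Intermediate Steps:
p(R) = R + 2*R² (p(R) = (R² + R²) + R = 2*R² + R = R + 2*R²)
A = 1677
(h(G(-1*(-2), -5), -37) + p(K(-1))) + A = ((-8 - 1*(-37)) + 7*(1 + 2*7)) + 1677 = ((-8 + 37) + 7*(1 + 14)) + 1677 = (29 + 7*15) + 1677 = (29 + 105) + 1677 = 134 + 1677 = 1811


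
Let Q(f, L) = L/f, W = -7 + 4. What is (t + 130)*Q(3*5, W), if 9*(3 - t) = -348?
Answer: -103/3 ≈ -34.333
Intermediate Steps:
W = -3
t = 125/3 (t = 3 - 1/9*(-348) = 3 + 116/3 = 125/3 ≈ 41.667)
(t + 130)*Q(3*5, W) = (125/3 + 130)*(-3/(3*5)) = 515*(-3/15)/3 = 515*(-3*1/15)/3 = (515/3)*(-1/5) = -103/3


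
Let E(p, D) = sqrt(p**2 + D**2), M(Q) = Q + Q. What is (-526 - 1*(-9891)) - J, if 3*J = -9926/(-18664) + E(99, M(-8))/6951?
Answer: 262177577/27996 - sqrt(10057)/20853 ≈ 9364.8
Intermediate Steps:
M(Q) = 2*Q
E(p, D) = sqrt(D**2 + p**2)
J = 4963/27996 + sqrt(10057)/20853 (J = (-9926/(-18664) + sqrt((2*(-8))**2 + 99**2)/6951)/3 = (-9926*(-1/18664) + sqrt((-16)**2 + 9801)*(1/6951))/3 = (4963/9332 + sqrt(256 + 9801)*(1/6951))/3 = (4963/9332 + sqrt(10057)*(1/6951))/3 = (4963/9332 + sqrt(10057)/6951)/3 = 4963/27996 + sqrt(10057)/20853 ≈ 0.18208)
(-526 - 1*(-9891)) - J = (-526 - 1*(-9891)) - (4963/27996 + sqrt(10057)/20853) = (-526 + 9891) + (-4963/27996 - sqrt(10057)/20853) = 9365 + (-4963/27996 - sqrt(10057)/20853) = 262177577/27996 - sqrt(10057)/20853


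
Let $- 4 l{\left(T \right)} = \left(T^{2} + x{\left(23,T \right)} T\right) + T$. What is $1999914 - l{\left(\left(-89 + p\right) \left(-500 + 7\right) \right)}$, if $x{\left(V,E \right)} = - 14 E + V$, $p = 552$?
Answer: $- \frac{677325702613}{4} \approx -1.6933 \cdot 10^{11}$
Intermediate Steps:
$x{\left(V,E \right)} = V - 14 E$
$l{\left(T \right)} = - \frac{T}{4} - \frac{T^{2}}{4} - \frac{T \left(23 - 14 T\right)}{4}$ ($l{\left(T \right)} = - \frac{\left(T^{2} + \left(23 - 14 T\right) T\right) + T}{4} = - \frac{\left(T^{2} + T \left(23 - 14 T\right)\right) + T}{4} = - \frac{T + T^{2} + T \left(23 - 14 T\right)}{4} = - \frac{T}{4} - \frac{T^{2}}{4} - \frac{T \left(23 - 14 T\right)}{4}$)
$1999914 - l{\left(\left(-89 + p\right) \left(-500 + 7\right) \right)} = 1999914 - \frac{\left(-89 + 552\right) \left(-500 + 7\right) \left(-24 + 13 \left(-89 + 552\right) \left(-500 + 7\right)\right)}{4} = 1999914 - \frac{463 \left(-493\right) \left(-24 + 13 \cdot 463 \left(-493\right)\right)}{4} = 1999914 - \frac{1}{4} \left(-228259\right) \left(-24 + 13 \left(-228259\right)\right) = 1999914 - \frac{1}{4} \left(-228259\right) \left(-24 - 2967367\right) = 1999914 - \frac{1}{4} \left(-228259\right) \left(-2967391\right) = 1999914 - \frac{677333702269}{4} = - \frac{677325702613}{4}$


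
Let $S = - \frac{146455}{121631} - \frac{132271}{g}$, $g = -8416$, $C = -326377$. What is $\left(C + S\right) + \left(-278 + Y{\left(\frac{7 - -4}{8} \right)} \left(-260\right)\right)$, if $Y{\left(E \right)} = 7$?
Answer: $- \frac{336227427084879}{1023646496} \approx -3.2846 \cdot 10^{5}$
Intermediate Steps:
$S = \frac{14855688721}{1023646496}$ ($S = - \frac{146455}{121631} - \frac{132271}{-8416} = \left(-146455\right) \frac{1}{121631} - - \frac{132271}{8416} = - \frac{146455}{121631} + \frac{132271}{8416} = \frac{14855688721}{1023646496} \approx 14.513$)
$\left(C + S\right) + \left(-278 + Y{\left(\frac{7 - -4}{8} \right)} \left(-260\right)\right) = \left(-326377 + \frac{14855688721}{1023646496}\right) + \left(-278 + 7 \left(-260\right)\right) = - \frac{334079816736271}{1023646496} - 2098 = - \frac{336227427084879}{1023646496}$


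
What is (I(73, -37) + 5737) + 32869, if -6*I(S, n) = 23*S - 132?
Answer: 230089/6 ≈ 38348.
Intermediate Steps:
I(S, n) = 22 - 23*S/6 (I(S, n) = -(23*S - 132)/6 = -(-132 + 23*S)/6 = 22 - 23*S/6)
(I(73, -37) + 5737) + 32869 = ((22 - 23/6*73) + 5737) + 32869 = ((22 - 1679/6) + 5737) + 32869 = (-1547/6 + 5737) + 32869 = 32875/6 + 32869 = 230089/6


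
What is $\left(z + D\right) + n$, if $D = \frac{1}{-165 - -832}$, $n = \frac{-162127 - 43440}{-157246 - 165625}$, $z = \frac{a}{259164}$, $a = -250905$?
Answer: $- \frac{266886325105}{808873218492} \approx -0.32995$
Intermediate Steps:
$z = - \frac{83635}{86388}$ ($z = - \frac{250905}{259164} = \left(-250905\right) \frac{1}{259164} = - \frac{83635}{86388} \approx -0.96813$)
$n = \frac{205567}{322871}$ ($n = - \frac{205567}{-322871} = \left(-205567\right) \left(- \frac{1}{322871}\right) = \frac{205567}{322871} \approx 0.63668$)
$D = \frac{1}{667}$ ($D = \frac{1}{-165 + 832} = \frac{1}{667} \approx 0.0014993$)
$\left(z + D\right) + n = \left(- \frac{83635}{86388} + \frac{1}{667}\right) + \frac{205567}{322871} = - \frac{2421659}{2505252} + \frac{205567}{322871} = - \frac{266886325105}{808873218492}$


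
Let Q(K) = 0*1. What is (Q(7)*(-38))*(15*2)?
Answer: 0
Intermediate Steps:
Q(K) = 0
(Q(7)*(-38))*(15*2) = (0*(-38))*(15*2) = 0*30 = 0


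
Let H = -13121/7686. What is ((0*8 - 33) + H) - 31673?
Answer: -243705437/7686 ≈ -31708.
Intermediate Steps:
H = -13121/7686 (H = -13121*1/7686 = -13121/7686 ≈ -1.7071)
((0*8 - 33) + H) - 31673 = ((0*8 - 33) - 13121/7686) - 31673 = ((0 - 33) - 13121/7686) - 31673 = (-33 - 13121/7686) - 31673 = -266759/7686 - 31673 = -243705437/7686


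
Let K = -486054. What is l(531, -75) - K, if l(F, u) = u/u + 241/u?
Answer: 36453884/75 ≈ 4.8605e+5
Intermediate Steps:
l(F, u) = 1 + 241/u
l(531, -75) - K = (241 - 75)/(-75) - 1*(-486054) = -1/75*166 + 486054 = -166/75 + 486054 = 36453884/75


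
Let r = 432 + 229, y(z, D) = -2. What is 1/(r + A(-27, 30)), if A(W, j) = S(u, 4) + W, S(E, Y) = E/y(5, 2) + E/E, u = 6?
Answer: 1/632 ≈ 0.0015823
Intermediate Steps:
r = 661
S(E, Y) = 1 - E/2 (S(E, Y) = E/(-2) + E/E = E*(-½) + 1 = -E/2 + 1 = 1 - E/2)
A(W, j) = -2 + W (A(W, j) = (1 - ½*6) + W = (1 - 3) + W = -2 + W)
1/(r + A(-27, 30)) = 1/(661 + (-2 - 27)) = 1/(661 - 29) = 1/632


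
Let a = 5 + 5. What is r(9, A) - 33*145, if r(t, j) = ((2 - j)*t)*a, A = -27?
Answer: -2175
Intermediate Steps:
a = 10
r(t, j) = 10*t*(2 - j) (r(t, j) = ((2 - j)*t)*10 = (t*(2 - j))*10 = 10*t*(2 - j))
r(9, A) - 33*145 = 10*9*(2 - 1*(-27)) - 33*145 = 10*9*(2 + 27) - 1*4785 = 10*9*29 - 4785 = 2610 - 4785 = -2175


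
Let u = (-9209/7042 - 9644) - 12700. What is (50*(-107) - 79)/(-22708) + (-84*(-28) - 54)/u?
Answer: 486811288525/3573232259156 ≈ 0.13624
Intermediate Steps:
u = -157355657/7042 (u = (-9209*1/7042 - 9644) - 12700 = (-9209/7042 - 9644) - 12700 = -67922257/7042 - 12700 = -157355657/7042 ≈ -22345.)
(50*(-107) - 79)/(-22708) + (-84*(-28) - 54)/u = (50*(-107) - 79)/(-22708) + (-84*(-28) - 54)/(-157355657/7042) = (-5350 - 79)*(-1/22708) + (2352 - 54)*(-7042/157355657) = -5429*(-1/22708) + 2298*(-7042/157355657) = 5429/22708 - 16182516/157355657 = 486811288525/3573232259156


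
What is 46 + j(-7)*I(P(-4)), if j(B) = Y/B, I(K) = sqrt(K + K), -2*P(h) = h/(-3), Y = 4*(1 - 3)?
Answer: 46 + 16*I*sqrt(3)/21 ≈ 46.0 + 1.3197*I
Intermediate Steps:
Y = -8 (Y = 4*(-2) = -8)
P(h) = h/6 (P(h) = -h/(2*(-3)) = -h*(-1)/(2*3) = -(-1)*h/6 = h/6)
I(K) = sqrt(2)*sqrt(K) (I(K) = sqrt(2*K) = sqrt(2)*sqrt(K))
j(B) = -8/B
46 + j(-7)*I(P(-4)) = 46 + (-8/(-7))*(sqrt(2)*sqrt((1/6)*(-4))) = 46 + (-8*(-1/7))*(sqrt(2)*sqrt(-2/3)) = 46 + 8*(sqrt(2)*(I*sqrt(6)/3))/7 = 46 + 8*(2*I*sqrt(3)/3)/7 = 46 + 16*I*sqrt(3)/21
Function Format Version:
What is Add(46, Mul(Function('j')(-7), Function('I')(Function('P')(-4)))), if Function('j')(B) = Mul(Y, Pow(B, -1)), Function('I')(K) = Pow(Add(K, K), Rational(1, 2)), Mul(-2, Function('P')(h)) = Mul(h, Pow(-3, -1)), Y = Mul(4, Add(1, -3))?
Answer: Add(46, Mul(Rational(16, 21), I, Pow(3, Rational(1, 2)))) ≈ Add(46.000, Mul(1.3197, I))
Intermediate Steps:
Y = -8 (Y = Mul(4, -2) = -8)
Function('P')(h) = Mul(Rational(1, 6), h) (Function('P')(h) = Mul(Rational(-1, 2), Mul(h, Pow(-3, -1))) = Mul(Rational(-1, 2), Mul(h, Rational(-1, 3))) = Mul(Rational(-1, 2), Mul(Rational(-1, 3), h)) = Mul(Rational(1, 6), h))
Function('I')(K) = Mul(Pow(2, Rational(1, 2)), Pow(K, Rational(1, 2))) (Function('I')(K) = Pow(Mul(2, K), Rational(1, 2)) = Mul(Pow(2, Rational(1, 2)), Pow(K, Rational(1, 2))))
Function('j')(B) = Mul(-8, Pow(B, -1))
Add(46, Mul(Function('j')(-7), Function('I')(Function('P')(-4)))) = Add(46, Mul(Mul(-8, Pow(-7, -1)), Mul(Pow(2, Rational(1, 2)), Pow(Mul(Rational(1, 6), -4), Rational(1, 2))))) = Add(46, Mul(Mul(-8, Rational(-1, 7)), Mul(Pow(2, Rational(1, 2)), Pow(Rational(-2, 3), Rational(1, 2))))) = Add(46, Mul(Rational(8, 7), Mul(Pow(2, Rational(1, 2)), Mul(Rational(1, 3), I, Pow(6, Rational(1, 2)))))) = Add(46, Mul(Rational(8, 7), Mul(Rational(2, 3), I, Pow(3, Rational(1, 2))))) = Add(46, Mul(Rational(16, 21), I, Pow(3, Rational(1, 2))))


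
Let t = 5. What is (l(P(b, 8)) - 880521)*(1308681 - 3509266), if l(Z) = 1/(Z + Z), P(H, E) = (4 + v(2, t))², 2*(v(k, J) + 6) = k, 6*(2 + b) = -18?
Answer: 3875320408985/2 ≈ 1.9377e+12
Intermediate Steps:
b = -5 (b = -2 + (⅙)*(-18) = -2 - 3 = -5)
v(k, J) = -6 + k/2
P(H, E) = 1 (P(H, E) = (4 + (-6 + (½)*2))² = (4 + (-6 + 1))² = (4 - 5)² = (-1)² = 1)
l(Z) = 1/(2*Z)
(l(P(b, 8)) - 880521)*(1308681 - 3509266) = ((½)/1 - 880521)*(1308681 - 3509266) = ((½)*1 - 880521)*(-2200585) = (½ - 880521)*(-2200585) = -1761041/2*(-2200585) = 3875320408985/2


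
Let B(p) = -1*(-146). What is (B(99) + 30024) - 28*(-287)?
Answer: 38206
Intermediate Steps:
B(p) = 146
(B(99) + 30024) - 28*(-287) = (146 + 30024) - 28*(-287) = 30170 + 8036 = 38206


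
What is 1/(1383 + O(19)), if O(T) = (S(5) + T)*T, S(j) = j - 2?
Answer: 1/1801 ≈ 0.00055525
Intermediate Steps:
S(j) = -2 + j
O(T) = T*(3 + T) (O(T) = ((-2 + 5) + T)*T = (3 + T)*T = T*(3 + T))
1/(1383 + O(19)) = 1/(1383 + 19*(3 + 19)) = 1/(1383 + 19*22) = 1/(1383 + 418) = 1/1801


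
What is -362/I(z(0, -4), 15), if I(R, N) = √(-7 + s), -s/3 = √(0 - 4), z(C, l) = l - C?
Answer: -362/√(-7 - 6*I) ≈ -41.363 - 111.82*I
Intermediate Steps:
s = -6*I (s = -3*√(0 - 4) = -6*I ≈ -6.0*I)
I(R, N) = √(-7 - 6*I)
-362/I(z(0, -4), 15) = -362/√(-7 - 6*I)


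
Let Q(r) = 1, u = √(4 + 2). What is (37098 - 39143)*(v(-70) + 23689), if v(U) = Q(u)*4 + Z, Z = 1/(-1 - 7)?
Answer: -387615435/8 ≈ -4.8452e+7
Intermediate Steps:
u = √6 ≈ 2.4495
Z = -⅛ (Z = 1/(-8) = -⅛ ≈ -0.12500)
v(U) = 31/8 (v(U) = 1*4 - ⅛ = 4 - ⅛ = 31/8)
(37098 - 39143)*(v(-70) + 23689) = (37098 - 39143)*(31/8 + 23689) = -2045*189543/8 = -387615435/8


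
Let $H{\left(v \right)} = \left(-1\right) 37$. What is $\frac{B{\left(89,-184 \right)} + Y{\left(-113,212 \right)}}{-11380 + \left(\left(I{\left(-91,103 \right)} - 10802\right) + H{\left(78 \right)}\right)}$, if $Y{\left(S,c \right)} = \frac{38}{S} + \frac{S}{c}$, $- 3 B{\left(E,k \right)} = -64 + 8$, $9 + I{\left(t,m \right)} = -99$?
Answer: $- \frac{1279061}{1604596836} \approx -0.00079712$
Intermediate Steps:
$I{\left(t,m \right)} = -108$ ($I{\left(t,m \right)} = -9 - 99 = -108$)
$B{\left(E,k \right)} = \frac{56}{3}$ ($B{\left(E,k \right)} = - \frac{-64 + 8}{3} = \left(- \frac{1}{3}\right) \left(-56\right) = \frac{56}{3}$)
$H{\left(v \right)} = -37$
$\frac{B{\left(89,-184 \right)} + Y{\left(-113,212 \right)}}{-11380 + \left(\left(I{\left(-91,103 \right)} - 10802\right) + H{\left(78 \right)}\right)} = \frac{\frac{56}{3} + \left(\frac{38}{-113} - \frac{113}{212}\right)}{-11380 - 10947} = \frac{\frac{56}{3} + \left(38 \left(- \frac{1}{113}\right) - \frac{113}{212}\right)}{-11380 - 10947} = \frac{\frac{56}{3} - \frac{20825}{23956}}{-11380 - 10947} = \frac{\frac{56}{3} - \frac{20825}{23956}}{-22327} = \frac{1279061}{71868} \left(- \frac{1}{22327}\right) = - \frac{1279061}{1604596836}$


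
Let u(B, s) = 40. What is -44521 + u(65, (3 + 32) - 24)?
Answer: -44481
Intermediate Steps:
-44521 + u(65, (3 + 32) - 24) = -44521 + 40 = -44481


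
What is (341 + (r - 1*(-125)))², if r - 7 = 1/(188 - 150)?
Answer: 323100625/1444 ≈ 2.2375e+5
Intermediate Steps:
r = 267/38 (r = 7 + 1/(188 - 150) = 7 + 1/38 = 267/38 ≈ 7.0263)
(341 + (r - 1*(-125)))² = (341 + (267/38 - 1*(-125)))² = (341 + (267/38 + 125))² = (341 + 5017/38)² = (17975/38)² = 323100625/1444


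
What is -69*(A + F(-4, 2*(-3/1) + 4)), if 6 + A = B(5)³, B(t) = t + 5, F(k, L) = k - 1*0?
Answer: -68310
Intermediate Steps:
F(k, L) = k (F(k, L) = k + 0 = k)
B(t) = 5 + t
A = 994 (A = -6 + (5 + 5)³ = -6 + 10³ = -6 + 1000 = 994)
-69*(A + F(-4, 2*(-3/1) + 4)) = -69*(994 - 4) = -69*990 = -68310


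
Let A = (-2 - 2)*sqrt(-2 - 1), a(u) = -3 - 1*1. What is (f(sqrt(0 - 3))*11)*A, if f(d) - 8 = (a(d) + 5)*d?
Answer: 132 - 352*I*sqrt(3) ≈ 132.0 - 609.68*I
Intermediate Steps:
a(u) = -4 (a(u) = -3 - 1 = -4)
f(d) = 8 + d (f(d) = 8 + (-4 + 5)*d = 8 + 1*d = 8 + d)
A = -4*I*sqrt(3) ≈ -6.9282*I
(f(sqrt(0 - 3))*11)*A = ((8 + sqrt(0 - 3))*11)*(-4*I*sqrt(3)) = ((8 + sqrt(-3))*11)*(-4*I*sqrt(3)) = ((8 + I*sqrt(3))*11)*(-4*I*sqrt(3)) = (88 + 11*I*sqrt(3))*(-4*I*sqrt(3)) = -4*I*sqrt(3)*(88 + 11*I*sqrt(3))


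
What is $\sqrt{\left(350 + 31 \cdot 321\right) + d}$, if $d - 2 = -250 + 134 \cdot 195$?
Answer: $\sqrt{36183} \approx 190.22$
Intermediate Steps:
$d = 25882$ ($d = 2 + \left(-250 + 134 \cdot 195\right) = 2 + \left(-250 + 26130\right) = 2 + 25880 = 25882$)
$\sqrt{\left(350 + 31 \cdot 321\right) + d} = \sqrt{\left(350 + 31 \cdot 321\right) + 25882} = \sqrt{\left(350 + 9951\right) + 25882} = \sqrt{10301 + 25882} = \sqrt{36183}$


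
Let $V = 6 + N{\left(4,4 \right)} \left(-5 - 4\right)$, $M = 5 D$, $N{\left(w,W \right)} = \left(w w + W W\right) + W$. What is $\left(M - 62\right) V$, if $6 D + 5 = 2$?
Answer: $20511$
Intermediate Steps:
$D = - \frac{1}{2}$ ($D = - \frac{5}{6} + \frac{1}{6} \cdot 2 = - \frac{5}{6} + \frac{1}{3} = - \frac{1}{2} \approx -0.5$)
$N{\left(w,W \right)} = W + W^{2} + w^{2}$ ($N{\left(w,W \right)} = \left(w^{2} + W^{2}\right) + W = \left(W^{2} + w^{2}\right) + W = W + W^{2} + w^{2}$)
$M = - \frac{5}{2}$ ($M = 5 \left(- \frac{1}{2}\right) = - \frac{5}{2} \approx -2.5$)
$V = -318$ ($V = 6 + \left(4 + 4^{2} + 4^{2}\right) \left(-5 - 4\right) = 6 + \left(4 + 16 + 16\right) \left(-9\right) = 6 + 36 \left(-9\right) = 6 - 324 = -318$)
$\left(M - 62\right) V = \left(- \frac{5}{2} - 62\right) \left(-318\right) = \left(- \frac{129}{2}\right) \left(-318\right) = 20511$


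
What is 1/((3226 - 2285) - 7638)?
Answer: -1/6697 ≈ -0.00014932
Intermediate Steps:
1/((3226 - 2285) - 7638) = 1/(941 - 7638) = 1/(-6697) = -1/6697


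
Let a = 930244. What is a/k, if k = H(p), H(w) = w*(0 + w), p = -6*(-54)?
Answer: 232561/26244 ≈ 8.8615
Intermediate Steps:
p = 324
H(w) = w² (H(w) = w*w = w²)
k = 104976 (k = 324² = 104976)
a/k = 930244/104976 = 930244*(1/104976) = 232561/26244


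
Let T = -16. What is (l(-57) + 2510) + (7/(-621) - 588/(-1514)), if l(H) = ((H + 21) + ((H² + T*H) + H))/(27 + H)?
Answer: 5581877959/2350485 ≈ 2374.8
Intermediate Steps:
l(H) = (21 + H² - 14*H)/(27 + H) (l(H) = ((H + 21) + ((H² - 16*H) + H))/(27 + H) = ((21 + H) + (H² - 15*H))/(27 + H) = (21 + H² - 14*H)/(27 + H))
(l(-57) + 2510) + (7/(-621) - 588/(-1514)) = ((21 + (-57)² - 14*(-57))/(27 - 57) + 2510) + (7/(-621) - 588/(-1514)) = ((21 + 3249 + 798)/(-30) + 2510) + (7*(-1/621) - 588*(-1/1514)) = (-1/30*4068 + 2510) + (-7/621 + 294/757) = (-678/5 + 2510) + 177275/470097 = 11872/5 + 177275/470097 = 5581877959/2350485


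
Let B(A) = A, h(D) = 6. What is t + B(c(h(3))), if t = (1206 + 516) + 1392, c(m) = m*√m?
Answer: 3114 + 6*√6 ≈ 3128.7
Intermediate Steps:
c(m) = m^(3/2)
t = 3114 (t = 1722 + 1392 = 3114)
t + B(c(h(3))) = 3114 + 6^(3/2) = 3114 + 6*√6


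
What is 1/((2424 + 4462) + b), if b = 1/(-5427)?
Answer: 5427/37370321 ≈ 0.00014522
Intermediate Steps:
b = -1/5427 ≈ -0.00018426
1/((2424 + 4462) + b) = 1/((2424 + 4462) - 1/5427) = 1/(6886 - 1/5427) = 1/(37370321/5427) = 5427/37370321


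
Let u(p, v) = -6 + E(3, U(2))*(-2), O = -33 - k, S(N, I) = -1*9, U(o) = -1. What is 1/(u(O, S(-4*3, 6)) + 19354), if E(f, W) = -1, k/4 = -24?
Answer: 1/19350 ≈ 5.1680e-5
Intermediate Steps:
k = -96 (k = 4*(-24) = -96)
S(N, I) = -9
O = 63 (O = -33 - 1*(-96) = -33 + 96 = 63)
u(p, v) = -4 (u(p, v) = -6 - 1*(-2) = -6 + 2 = -4)
1/(u(O, S(-4*3, 6)) + 19354) = 1/(-4 + 19354) = 1/19350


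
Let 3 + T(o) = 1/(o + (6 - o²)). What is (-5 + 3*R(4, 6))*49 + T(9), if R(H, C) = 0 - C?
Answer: -74581/66 ≈ -1130.0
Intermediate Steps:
R(H, C) = -C
T(o) = -3 + 1/(6 + o - o²) (T(o) = -3 + 1/(o + (6 - o²)) = -3 + 1/(6 + o - o²))
(-5 + 3*R(4, 6))*49 + T(9) = (-5 + 3*(-1*6))*49 + (-17 - 3*9 + 3*9²)/(6 + 9 - 1*9²) = (-5 + 3*(-6))*49 + (-17 - 27 + 3*81)/(6 + 9 - 1*81) = (-5 - 18)*49 + (-17 - 27 + 243)/(6 + 9 - 81) = -23*49 + 199/(-66) = -1127 - 1/66*199 = -1127 - 199/66 = -74581/66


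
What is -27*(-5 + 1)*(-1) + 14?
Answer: -94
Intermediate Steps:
-27*(-5 + 1)*(-1) + 14 = -(-108)*(-1) + 14 = -27*4 + 14 = -108 + 14 = -94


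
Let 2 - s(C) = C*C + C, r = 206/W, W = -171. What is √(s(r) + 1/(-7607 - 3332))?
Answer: √6134975891813/1870569 ≈ 1.3241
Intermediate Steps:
r = -206/171 (r = 206/(-171) = 206*(-1/171) = -206/171 ≈ -1.2047)
s(C) = 2 - C - C² (s(C) = 2 - (C*C + C) = 2 - (C² + C) = 2 - (C + C²) = 2 + (-C - C²) = 2 - C - C²)
√(s(r) + 1/(-7607 - 3332)) = √((2 - 1*(-206/171) - (-206/171)²) + 1/(-7607 - 3332)) = √((2 + 206/171 - 1*42436/29241) + 1/(-10939)) = √((2 + 206/171 - 42436/29241) - 1/10939) = √(51272/29241 - 1/10939) = √(560835167/319867299) = √6134975891813/1870569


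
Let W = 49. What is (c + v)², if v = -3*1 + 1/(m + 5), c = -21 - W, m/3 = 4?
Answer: 1537600/289 ≈ 5320.4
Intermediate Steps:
m = 12 (m = 3*4 = 12)
c = -70 (c = -21 - 1*49 = -21 - 49 = -70)
v = -50/17 (v = -3*1 + 1/(12 + 5) = -3 + 1/17 = -50/17 ≈ -2.9412)
(c + v)² = (-70 - 50/17)² = (-1240/17)² = 1537600/289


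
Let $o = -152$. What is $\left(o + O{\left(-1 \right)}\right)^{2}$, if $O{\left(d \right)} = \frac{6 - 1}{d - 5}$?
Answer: $\frac{840889}{36} \approx 23358.0$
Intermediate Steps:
$O{\left(d \right)} = \frac{5}{-5 + d}$
$\left(o + O{\left(-1 \right)}\right)^{2} = \left(-152 + \frac{5}{-5 - 1}\right)^{2} = \left(-152 + \frac{5}{-6}\right)^{2} = \left(-152 + 5 \left(- \frac{1}{6}\right)\right)^{2} = \left(-152 - \frac{5}{6}\right)^{2} = \left(- \frac{917}{6}\right)^{2} = \frac{840889}{36}$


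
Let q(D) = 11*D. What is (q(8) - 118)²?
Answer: 900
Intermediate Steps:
(q(8) - 118)² = (11*8 - 118)² = (88 - 118)² = (-30)² = 900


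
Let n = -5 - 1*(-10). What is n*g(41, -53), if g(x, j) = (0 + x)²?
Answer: 8405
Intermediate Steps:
g(x, j) = x²
n = 5 (n = -5 + 10 = 5)
n*g(41, -53) = 5*41² = 5*1681 = 8405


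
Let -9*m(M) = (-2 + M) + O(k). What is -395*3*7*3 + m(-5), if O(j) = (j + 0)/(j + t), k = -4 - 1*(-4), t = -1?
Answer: -223958/9 ≈ -24884.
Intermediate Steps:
k = 0 (k = -4 + 4 = 0)
O(j) = j/(-1 + j) (O(j) = (j + 0)/(j - 1) = j/(-1 + j))
m(M) = 2/9 - M/9 (m(M) = -((-2 + M) + 0/(-1 + 0))/9 = -((-2 + M) + 0/(-1))/9 = -((-2 + M) + 0*(-1))/9 = -((-2 + M) + 0)/9 = -(-2 + M)/9 = 2/9 - M/9)
-395*3*7*3 + m(-5) = -395*3*7*3 + (2/9 - 1/9*(-5)) = -8295*3 + (2/9 + 5/9) = -395*63 + 7/9 = -24885 + 7/9 = -223958/9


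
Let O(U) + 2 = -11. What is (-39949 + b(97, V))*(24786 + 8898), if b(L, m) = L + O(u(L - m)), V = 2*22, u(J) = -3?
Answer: -1342812660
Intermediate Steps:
V = 44
O(U) = -13 (O(U) = -2 - 11 = -13)
b(L, m) = -13 + L (b(L, m) = L - 13 = -13 + L)
(-39949 + b(97, V))*(24786 + 8898) = (-39949 + (-13 + 97))*(24786 + 8898) = (-39949 + 84)*33684 = -39865*33684 = -1342812660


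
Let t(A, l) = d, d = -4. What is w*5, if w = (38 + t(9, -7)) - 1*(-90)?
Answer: 620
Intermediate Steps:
t(A, l) = -4
w = 124 (w = (38 - 4) - 1*(-90) = 34 + 90 = 124)
w*5 = 124*5 = 620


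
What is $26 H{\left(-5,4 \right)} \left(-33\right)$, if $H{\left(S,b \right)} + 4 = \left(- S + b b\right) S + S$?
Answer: $97812$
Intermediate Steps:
$H{\left(S,b \right)} = -4 + S + S \left(b^{2} - S\right)$ ($H{\left(S,b \right)} = -4 + \left(\left(- S + b b\right) S + S\right) = -4 + \left(\left(- S + b^{2}\right) S + S\right) = -4 + \left(\left(b^{2} - S\right) S + S\right) = -4 + \left(S \left(b^{2} - S\right) + S\right) = -4 + \left(S + S \left(b^{2} - S\right)\right) = -4 + S + S \left(b^{2} - S\right)$)
$26 H{\left(-5,4 \right)} \left(-33\right) = 26 \left(-4 - 5 - \left(-5\right)^{2} - 5 \cdot 4^{2}\right) \left(-33\right) = 26 \left(-4 - 5 - 25 - 80\right) \left(-33\right) = 26 \left(-114\right) \left(-33\right) = \left(-2964\right) \left(-33\right) = 97812$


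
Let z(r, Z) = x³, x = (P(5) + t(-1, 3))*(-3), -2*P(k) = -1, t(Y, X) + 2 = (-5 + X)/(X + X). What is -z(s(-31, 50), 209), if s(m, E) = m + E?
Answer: -1331/8 ≈ -166.38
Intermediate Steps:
t(Y, X) = -2 + (-5 + X)/(2*X) (t(Y, X) = -2 + (-5 + X)/(X + X) = -2 + (-5 + X)/((2*X)) = -2 + (-5 + X)*(1/(2*X)) = -2 + (-5 + X)/(2*X))
P(k) = ½ (P(k) = -½*(-1) = ½)
s(m, E) = E + m
x = 11/2 (x = (½ + (½)*(-5 - 3*3)/3)*(-3) = (½ + (½)*(⅓)*(-5 - 9))*(-3) = (½ + (½)*(⅓)*(-14))*(-3) = (½ - 7/3)*(-3) = -11/6*(-3) = 11/2 ≈ 5.5000)
z(r, Z) = 1331/8 (z(r, Z) = (11/2)³ = 1331/8)
-z(s(-31, 50), 209) = -1*1331/8 = -1331/8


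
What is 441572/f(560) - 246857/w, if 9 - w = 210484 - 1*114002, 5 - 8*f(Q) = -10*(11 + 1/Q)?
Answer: 1468176111925/47798661 ≈ 30716.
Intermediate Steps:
f(Q) = 115/8 + 5/(4*Q) (f(Q) = 5/8 - (-5)*(11 + 1/Q)/4 = 5/8 - (-110 - 10/Q)/8 = 5/8 + (55/4 + 5/(4*Q)) = 115/8 + 5/(4*Q))
w = -96473 (w = 9 - (210484 - 1*114002) = 9 - (210484 - 114002) = 9 - 1*96482 = 9 - 96482 = -96473)
441572/f(560) - 246857/w = 441572/(((5/8)*(2 + 23*560)/560)) - 246857/(-96473) = 441572/(((5/8)*(1/560)*(2 + 12880))) - 246857*(-1/96473) = 441572/(((5/8)*(1/560)*12882)) + 18989/7421 = 441572/(6441/448) + 18989/7421 = 441572*(448/6441) + 18989/7421 = 197824256/6441 + 18989/7421 = 1468176111925/47798661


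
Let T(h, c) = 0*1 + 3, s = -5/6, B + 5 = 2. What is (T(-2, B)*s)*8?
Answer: -20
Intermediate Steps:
B = -3 (B = -5 + 2 = -3)
s = -⅚ (s = -5*⅙ = -⅚ ≈ -0.83333)
T(h, c) = 3 (T(h, c) = 0 + 3 = 3)
(T(-2, B)*s)*8 = (3*(-⅚))*8 = -5/2*8 = -20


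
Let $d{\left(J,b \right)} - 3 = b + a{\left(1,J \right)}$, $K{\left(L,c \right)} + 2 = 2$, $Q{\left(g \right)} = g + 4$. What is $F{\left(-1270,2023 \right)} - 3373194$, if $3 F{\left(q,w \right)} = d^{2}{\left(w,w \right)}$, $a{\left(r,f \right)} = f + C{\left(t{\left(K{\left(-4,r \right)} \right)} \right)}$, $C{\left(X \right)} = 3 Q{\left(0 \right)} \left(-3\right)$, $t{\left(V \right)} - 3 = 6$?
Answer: $\frac{5984587}{3} \approx 1.9949 \cdot 10^{6}$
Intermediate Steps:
$Q{\left(g \right)} = 4 + g$
$K{\left(L,c \right)} = 0$ ($K{\left(L,c \right)} = -2 + 2 = 0$)
$t{\left(V \right)} = 9$ ($t{\left(V \right)} = 3 + 6 = 9$)
$C{\left(X \right)} = -36$ ($C{\left(X \right)} = 3 \left(4 + 0\right) \left(-3\right) = 3 \cdot 4 \left(-3\right) = 12 \left(-3\right) = -36$)
$a{\left(r,f \right)} = -36 + f$ ($a{\left(r,f \right)} = f - 36 = -36 + f$)
$d{\left(J,b \right)} = -33 + J + b$ ($d{\left(J,b \right)} = 3 + \left(b + \left(-36 + J\right)\right) = 3 + \left(-36 + J + b\right) = -33 + J + b$)
$F{\left(q,w \right)} = \frac{\left(-33 + 2 w\right)^{2}}{3}$ ($F{\left(q,w \right)} = \frac{\left(-33 + w + w\right)^{2}}{3} = \frac{\left(-33 + 2 w\right)^{2}}{3}$)
$F{\left(-1270,2023 \right)} - 3373194 = \frac{\left(-33 + 2 \cdot 2023\right)^{2}}{3} - 3373194 = \frac{\left(-33 + 4046\right)^{2}}{3} - 3373194 = \frac{4013^{2}}{3} - 3373194 = \frac{1}{3} \cdot 16104169 - 3373194 = \frac{16104169}{3} - 3373194 = \frac{5984587}{3}$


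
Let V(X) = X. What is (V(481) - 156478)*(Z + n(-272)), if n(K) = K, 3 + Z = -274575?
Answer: 42875775450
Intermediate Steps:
Z = -274578 (Z = -3 - 274575 = -274578)
(V(481) - 156478)*(Z + n(-272)) = (481 - 156478)*(-274578 - 272) = -155997*(-274850) = 42875775450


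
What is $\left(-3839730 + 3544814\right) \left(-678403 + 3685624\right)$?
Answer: $-886877588436$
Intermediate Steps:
$\left(-3839730 + 3544814\right) \left(-678403 + 3685624\right) = \left(-294916\right) 3007221 = -886877588436$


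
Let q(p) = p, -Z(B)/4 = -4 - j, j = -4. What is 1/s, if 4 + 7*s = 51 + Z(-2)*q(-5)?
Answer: 7/47 ≈ 0.14894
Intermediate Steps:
Z(B) = 0 (Z(B) = -4*(-4 - 1*(-4)) = -4*(-4 + 4) = -4*0 = 0)
s = 47/7 (s = -4/7 + (51 + 0*(-5))/7 = -4/7 + (51 + 0)/7 = -4/7 + (⅐)*51 = -4/7 + 51/7 = 47/7 ≈ 6.7143)
1/s = 1/(47/7) = 7/47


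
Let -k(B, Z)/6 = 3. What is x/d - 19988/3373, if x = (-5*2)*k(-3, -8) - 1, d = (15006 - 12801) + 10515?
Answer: -253643593/42904560 ≈ -5.9118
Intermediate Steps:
d = 12720 (d = 2205 + 10515 = 12720)
k(B, Z) = -18 (k(B, Z) = -6*3 = -18)
x = 179 (x = -5*2*(-18) - 1 = -10*(-18) - 1 = 180 - 1 = 179)
x/d - 19988/3373 = 179/12720 - 19988/3373 = -253643593/42904560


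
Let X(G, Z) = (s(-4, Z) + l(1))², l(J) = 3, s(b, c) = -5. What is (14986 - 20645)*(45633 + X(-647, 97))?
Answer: -258259783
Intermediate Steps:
X(G, Z) = 4 (X(G, Z) = (-5 + 3)² = (-2)² = 4)
(14986 - 20645)*(45633 + X(-647, 97)) = (14986 - 20645)*(45633 + 4) = -5659*45637 = -258259783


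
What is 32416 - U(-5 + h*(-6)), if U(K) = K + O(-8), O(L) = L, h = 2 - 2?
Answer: 32429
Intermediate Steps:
h = 0
U(K) = -8 + K (U(K) = K - 8 = -8 + K)
32416 - U(-5 + h*(-6)) = 32416 - (-8 + (-5 + 0*(-6))) = 32416 - (-8 + (-5 + 0)) = 32416 - (-8 - 5) = 32416 - 1*(-13) = 32416 + 13 = 32429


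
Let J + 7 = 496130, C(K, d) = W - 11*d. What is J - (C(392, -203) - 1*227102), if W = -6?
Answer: 720998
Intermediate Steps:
C(K, d) = -6 - 11*d
J = 496123 (J = -7 + 496130 = 496123)
J - (C(392, -203) - 1*227102) = 496123 - ((-6 - 11*(-203)) - 1*227102) = 496123 - ((-6 + 2233) - 227102) = 496123 - (2227 - 227102) = 496123 - 1*(-224875) = 496123 + 224875 = 720998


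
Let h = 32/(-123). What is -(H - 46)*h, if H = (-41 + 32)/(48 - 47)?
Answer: -1760/123 ≈ -14.309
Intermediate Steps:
h = -32/123 (h = 32*(-1/123) = -32/123 ≈ -0.26016)
H = -9 (H = -9/1 = -9*1 = -9)
-(H - 46)*h = -(-9 - 46)*(-32)/123 = -(-55)*(-32)/123 = -1*1760/123 = -1760/123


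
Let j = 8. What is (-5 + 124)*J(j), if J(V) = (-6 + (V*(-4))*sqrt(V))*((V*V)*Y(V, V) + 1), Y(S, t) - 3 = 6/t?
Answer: -172074 - 1835456*sqrt(2) ≈ -2.7678e+6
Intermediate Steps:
Y(S, t) = 3 + 6/t
J(V) = (1 + V**2*(3 + 6/V))*(-6 - 4*V**(3/2)) (J(V) = (-6 + (V*(-4))*sqrt(V))*((V*V)*(3 + 6/V) + 1) = (-6 + (-4*V)*sqrt(V))*(V**2*(3 + 6/V) + 1) = (-6 - 4*V**(3/2))*(1 + V**2*(3 + 6/V)) = (1 + V**2*(3 + 6/V))*(-6 - 4*V**(3/2)))
(-5 + 124)*J(j) = (-5 + 124)*(-6 - 64*sqrt(2) - 18*8*(2 + 8) - 12*8**(5/2)*(2 + 8)) = 119*(-6 - 64*sqrt(2) - 18*8*10 - 12*128*sqrt(2)*10) = 119*(-6 - 64*sqrt(2) - 1440 - 15360*sqrt(2)) = 119*(-1446 - 15424*sqrt(2)) = -172074 - 1835456*sqrt(2)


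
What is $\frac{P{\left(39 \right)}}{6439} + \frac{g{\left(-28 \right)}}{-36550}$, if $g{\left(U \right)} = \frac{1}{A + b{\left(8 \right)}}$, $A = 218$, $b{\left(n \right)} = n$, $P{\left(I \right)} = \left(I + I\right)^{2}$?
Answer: $\frac{50255658761}{53188071700} \approx 0.94487$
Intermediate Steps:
$P{\left(I \right)} = 4 I^{2}$ ($P{\left(I \right)} = \left(2 I\right)^{2} = 4 I^{2}$)
$g{\left(U \right)} = \frac{1}{226}$ ($g{\left(U \right)} = \frac{1}{218 + 8} = \frac{1}{226}$)
$\frac{P{\left(39 \right)}}{6439} + \frac{g{\left(-28 \right)}}{-36550} = \frac{4 \cdot 39^{2}}{6439} + \frac{1}{226 \left(-36550\right)} = 4 \cdot 1521 \cdot \frac{1}{6439} + \frac{1}{226} \left(- \frac{1}{36550}\right) = 6084 \cdot \frac{1}{6439} - \frac{1}{8260300} = \frac{6084}{6439} - \frac{1}{8260300} = \frac{50255658761}{53188071700}$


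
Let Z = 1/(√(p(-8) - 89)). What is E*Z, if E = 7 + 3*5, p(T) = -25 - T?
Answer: -11*I*√106/53 ≈ -2.1368*I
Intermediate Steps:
E = 22 (E = 7 + 15 = 22)
Z = -I*√106/106 (Z = 1/(√((-25 - 1*(-8)) - 89)) = 1/(√((-25 + 8) - 89)) = 1/(√(-17 - 89)) = 1/(√(-106)) = 1/(I*√106) = -I*√106/106 ≈ -0.097129*I)
E*Z = 22*(-I*√106/106) = -11*I*√106/53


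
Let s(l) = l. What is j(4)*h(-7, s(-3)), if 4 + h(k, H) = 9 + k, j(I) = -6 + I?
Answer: 4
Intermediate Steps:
h(k, H) = 5 + k (h(k, H) = -4 + (9 + k) = 5 + k)
j(4)*h(-7, s(-3)) = (-6 + 4)*(5 - 7) = -2*(-2) = 4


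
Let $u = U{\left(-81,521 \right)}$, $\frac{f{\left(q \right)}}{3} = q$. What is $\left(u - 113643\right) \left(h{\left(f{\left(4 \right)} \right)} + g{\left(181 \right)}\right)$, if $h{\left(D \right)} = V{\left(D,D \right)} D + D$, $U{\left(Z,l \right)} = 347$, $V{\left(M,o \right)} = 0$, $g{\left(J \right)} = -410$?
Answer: $45091808$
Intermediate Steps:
$f{\left(q \right)} = 3 q$
$h{\left(D \right)} = D$ ($h{\left(D \right)} = 0 D + D = 0 + D = D$)
$u = 347$
$\left(u - 113643\right) \left(h{\left(f{\left(4 \right)} \right)} + g{\left(181 \right)}\right) = \left(347 - 113643\right) \left(3 \cdot 4 - 410\right) = - 113296 \left(12 - 410\right) = \left(-113296\right) \left(-398\right) = 45091808$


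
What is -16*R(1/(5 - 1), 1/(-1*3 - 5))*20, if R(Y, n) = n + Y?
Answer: -40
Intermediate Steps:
R(Y, n) = Y + n
-16*R(1/(5 - 1), 1/(-1*3 - 5))*20 = -16*(1/(5 - 1) + 1/(-1*3 - 5))*20 = -16*(1/4 + 1/(-3 - 5))*20 = -16*(¼ + 1/(-8))*20 = -16*(¼ - ⅛)*20 = -16*⅛*20 = -2*20 = -40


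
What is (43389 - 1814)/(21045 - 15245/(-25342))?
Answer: 210718730/106667527 ≈ 1.9755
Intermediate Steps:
(43389 - 1814)/(21045 - 15245/(-25342)) = 41575/(21045 - 15245*(-1/25342)) = 41575/(21045 + 15245/25342) = 41575/(533337635/25342) = 41575*(25342/533337635) = 210718730/106667527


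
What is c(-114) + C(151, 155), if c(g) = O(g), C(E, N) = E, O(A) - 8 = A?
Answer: 45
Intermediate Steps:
O(A) = 8 + A
c(g) = 8 + g
c(-114) + C(151, 155) = (8 - 114) + 151 = -106 + 151 = 45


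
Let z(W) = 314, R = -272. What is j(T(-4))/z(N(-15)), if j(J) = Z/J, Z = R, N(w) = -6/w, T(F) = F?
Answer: 34/157 ≈ 0.21656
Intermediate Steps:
Z = -272
j(J) = -272/J
j(T(-4))/z(N(-15)) = -272/(-4)/314 = -272*(-¼)*(1/314) = 68*(1/314) = 34/157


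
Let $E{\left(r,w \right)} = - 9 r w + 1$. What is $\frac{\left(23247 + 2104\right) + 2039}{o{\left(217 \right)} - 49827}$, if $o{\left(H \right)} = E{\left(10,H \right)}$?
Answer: $- \frac{13695}{34678} \approx -0.39492$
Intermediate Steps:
$E{\left(r,w \right)} = 1 - 9 r w$ ($E{\left(r,w \right)} = - 9 r w + 1 = 1 - 9 r w$)
$o{\left(H \right)} = 1 - 90 H$
$\frac{\left(23247 + 2104\right) + 2039}{o{\left(217 \right)} - 49827} = \frac{\left(23247 + 2104\right) + 2039}{\left(1 - 19530\right) - 49827} = \frac{25351 + 2039}{\left(1 - 19530\right) - 49827} = \frac{27390}{-19529 - 49827} = \frac{27390}{-69356} = 27390 \left(- \frac{1}{69356}\right) = - \frac{13695}{34678}$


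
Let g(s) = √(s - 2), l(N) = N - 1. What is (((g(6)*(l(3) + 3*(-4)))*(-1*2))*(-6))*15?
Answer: -3600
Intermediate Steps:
l(N) = -1 + N
g(s) = √(-2 + s)
(((g(6)*(l(3) + 3*(-4)))*(-1*2))*(-6))*15 = (((√(-2 + 6)*((-1 + 3) + 3*(-4)))*(-1*2))*(-6))*15 = (((√4*(2 - 12))*(-2))*(-6))*15 = (((2*(-10))*(-2))*(-6))*15 = (-20*(-2)*(-6))*15 = (40*(-6))*15 = -240*15 = -3600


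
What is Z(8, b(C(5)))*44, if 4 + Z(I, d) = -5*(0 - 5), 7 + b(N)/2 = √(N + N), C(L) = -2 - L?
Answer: 924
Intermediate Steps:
b(N) = -14 + 2*√2*√N (b(N) = -14 + 2*√(N + N) = -14 + 2*√(2*N) = -14 + 2*(√2*√N) = -14 + 2*√2*√N)
Z(I, d) = 21 (Z(I, d) = -4 - 5*(0 - 5) = -4 - 5*(-5) = -4 + 25 = 21)
Z(8, b(C(5)))*44 = 21*44 = 924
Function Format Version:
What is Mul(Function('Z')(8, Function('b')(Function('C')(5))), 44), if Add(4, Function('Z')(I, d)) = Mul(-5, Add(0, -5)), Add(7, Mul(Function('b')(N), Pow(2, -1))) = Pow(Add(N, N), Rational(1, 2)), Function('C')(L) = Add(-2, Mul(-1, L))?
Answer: 924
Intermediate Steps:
Function('b')(N) = Add(-14, Mul(2, Pow(2, Rational(1, 2)), Pow(N, Rational(1, 2)))) (Function('b')(N) = Add(-14, Mul(2, Pow(Add(N, N), Rational(1, 2)))) = Add(-14, Mul(2, Pow(Mul(2, N), Rational(1, 2)))) = Add(-14, Mul(2, Mul(Pow(2, Rational(1, 2)), Pow(N, Rational(1, 2))))) = Add(-14, Mul(2, Pow(2, Rational(1, 2)), Pow(N, Rational(1, 2)))))
Function('Z')(I, d) = 21 (Function('Z')(I, d) = Add(-4, Mul(-5, Add(0, -5))) = Add(-4, Mul(-5, -5)) = Add(-4, 25) = 21)
Mul(Function('Z')(8, Function('b')(Function('C')(5))), 44) = Mul(21, 44) = 924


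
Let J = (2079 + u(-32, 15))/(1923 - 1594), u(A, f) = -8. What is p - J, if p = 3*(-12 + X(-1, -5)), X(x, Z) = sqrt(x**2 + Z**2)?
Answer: -13915/329 + 3*sqrt(26) ≈ -26.998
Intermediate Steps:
X(x, Z) = sqrt(Z**2 + x**2)
p = -36 + 3*sqrt(26) (p = 3*(-12 + sqrt((-5)**2 + (-1)**2)) = 3*(-12 + sqrt(25 + 1)) = 3*(-12 + sqrt(26)) = -36 + 3*sqrt(26) ≈ -20.703)
J = 2071/329 (J = (2079 - 8)/(1923 - 1594) = 2071/329 ≈ 6.2948)
p - J = (-36 + 3*sqrt(26)) - 1*2071/329 = (-36 + 3*sqrt(26)) - 2071/329 = -13915/329 + 3*sqrt(26)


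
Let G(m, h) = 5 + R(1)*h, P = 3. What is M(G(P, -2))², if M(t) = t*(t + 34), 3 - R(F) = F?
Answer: 1225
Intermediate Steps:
R(F) = 3 - F
G(m, h) = 5 + 2*h (G(m, h) = 5 + (3 - 1*1)*h = 5 + (3 - 1)*h = 5 + 2*h)
M(t) = t*(34 + t)
M(G(P, -2))² = ((5 + 2*(-2))*(34 + (5 + 2*(-2))))² = ((5 - 4)*(34 + (5 - 4)))² = (1*(34 + 1))² = (1*35)² = 35² = 1225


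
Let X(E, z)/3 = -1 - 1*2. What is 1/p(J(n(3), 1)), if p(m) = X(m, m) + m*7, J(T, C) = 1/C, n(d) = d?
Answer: -1/2 ≈ -0.50000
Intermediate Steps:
X(E, z) = -9 (X(E, z) = 3*(-1 - 1*2) = 3*(-1 - 2) = 3*(-3) = -9)
p(m) = -9 + 7*m (p(m) = -9 + m*7 = -9 + 7*m)
1/p(J(n(3), 1)) = 1/(-9 + 7/1) = 1/(-9 + 7*1) = 1/(-9 + 7) = 1/(-2) = -1/2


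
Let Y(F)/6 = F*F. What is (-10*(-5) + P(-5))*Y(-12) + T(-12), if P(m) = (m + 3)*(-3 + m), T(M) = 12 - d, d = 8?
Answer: 57028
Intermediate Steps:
T(M) = 4 (T(M) = 12 - 1*8 = 12 - 8 = 4)
P(m) = (-3 + m)*(3 + m) (P(m) = (3 + m)*(-3 + m) = (-3 + m)*(3 + m))
Y(F) = 6*F² (Y(F) = 6*(F*F) = 6*F²)
(-10*(-5) + P(-5))*Y(-12) + T(-12) = (-10*(-5) + (-9 + (-5)²))*(6*(-12)²) + 4 = (50 + (-9 + 25))*(6*144) + 4 = (50 + 16)*864 + 4 = 66*864 + 4 = 57024 + 4 = 57028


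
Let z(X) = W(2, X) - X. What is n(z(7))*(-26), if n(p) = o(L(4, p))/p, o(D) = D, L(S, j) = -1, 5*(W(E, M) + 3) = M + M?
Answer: -65/18 ≈ -3.6111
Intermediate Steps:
W(E, M) = -3 + 2*M/5 (W(E, M) = -3 + (M + M)/5 = -3 + (2*M)/5 = -3 + 2*M/5)
z(X) = -3 - 3*X/5 (z(X) = (-3 + 2*X/5) - X = -3 - 3*X/5)
n(p) = -1/p
n(z(7))*(-26) = -1/(-3 - ⅗*7)*(-26) = -1/(-3 - 21/5)*(-26) = -1/(-36/5)*(-26) = -1*(-5/36)*(-26) = (5/36)*(-26) = -65/18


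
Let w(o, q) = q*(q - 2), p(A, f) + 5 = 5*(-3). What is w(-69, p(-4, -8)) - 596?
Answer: -156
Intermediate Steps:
p(A, f) = -20 (p(A, f) = -5 + 5*(-3) = -5 - 15 = -20)
w(o, q) = q*(-2 + q)
w(-69, p(-4, -8)) - 596 = -20*(-2 - 20) - 596 = -20*(-22) - 596 = 440 - 596 = -156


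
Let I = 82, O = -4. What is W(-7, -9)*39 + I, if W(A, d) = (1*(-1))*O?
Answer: 238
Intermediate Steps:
W(A, d) = 4 (W(A, d) = (1*(-1))*(-4) = -1*(-4) = 4)
W(-7, -9)*39 + I = 4*39 + 82 = 156 + 82 = 238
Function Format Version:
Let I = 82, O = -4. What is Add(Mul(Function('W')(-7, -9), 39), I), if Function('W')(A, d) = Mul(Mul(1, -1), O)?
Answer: 238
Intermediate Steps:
Function('W')(A, d) = 4 (Function('W')(A, d) = Mul(Mul(1, -1), -4) = Mul(-1, -4) = 4)
Add(Mul(Function('W')(-7, -9), 39), I) = Add(Mul(4, 39), 82) = Add(156, 82) = 238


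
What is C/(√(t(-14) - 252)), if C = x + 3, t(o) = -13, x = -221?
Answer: 218*I*√265/265 ≈ 13.392*I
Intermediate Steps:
C = -218 (C = -221 + 3 = -218)
C/(√(t(-14) - 252)) = -218/√(-13 - 252) = -218*(-I*√265/265) = -(-218)*I*√265/265 = 218*I*√265/265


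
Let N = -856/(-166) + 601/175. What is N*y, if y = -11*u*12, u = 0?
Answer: 0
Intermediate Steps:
y = 0 (y = -11*0*12 = 0*12 = 0)
N = 124783/14525 (N = -856*(-1/166) + 601*(1/175) = 428/83 + 601/175 = 124783/14525 ≈ 8.5909)
N*y = (124783/14525)*0 = 0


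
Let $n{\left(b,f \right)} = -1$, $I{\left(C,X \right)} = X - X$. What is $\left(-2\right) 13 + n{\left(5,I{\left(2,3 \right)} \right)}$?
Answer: $-27$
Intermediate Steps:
$I{\left(C,X \right)} = 0$
$\left(-2\right) 13 + n{\left(5,I{\left(2,3 \right)} \right)} = \left(-2\right) 13 - 1 = -26 - 1 = -27$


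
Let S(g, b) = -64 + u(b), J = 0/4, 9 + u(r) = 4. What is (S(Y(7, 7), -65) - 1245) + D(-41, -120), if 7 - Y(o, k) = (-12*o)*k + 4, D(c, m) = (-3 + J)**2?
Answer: -1305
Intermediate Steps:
u(r) = -5 (u(r) = -9 + 4 = -5)
J = 0 (J = 0*(1/4) = 0)
D(c, m) = 9 (D(c, m) = (-3 + 0)**2 = (-3)**2 = 9)
Y(o, k) = 3 + 12*k*o (Y(o, k) = 7 - ((-12*o)*k + 4) = 7 - (-12*k*o + 4) = 7 - (4 - 12*k*o) = 7 + (-4 + 12*k*o) = 3 + 12*k*o)
S(g, b) = -69 (S(g, b) = -64 - 5 = -69)
(S(Y(7, 7), -65) - 1245) + D(-41, -120) = (-69 - 1245) + 9 = -1314 + 9 = -1305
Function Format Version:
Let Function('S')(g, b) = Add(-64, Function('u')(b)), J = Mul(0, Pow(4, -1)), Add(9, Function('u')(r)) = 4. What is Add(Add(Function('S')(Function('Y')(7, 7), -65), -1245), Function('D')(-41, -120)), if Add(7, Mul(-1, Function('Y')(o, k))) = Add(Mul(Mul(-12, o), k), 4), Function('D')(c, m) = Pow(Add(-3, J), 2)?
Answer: -1305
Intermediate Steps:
Function('u')(r) = -5 (Function('u')(r) = Add(-9, 4) = -5)
J = 0 (J = Mul(0, Rational(1, 4)) = 0)
Function('D')(c, m) = 9 (Function('D')(c, m) = Pow(Add(-3, 0), 2) = Pow(-3, 2) = 9)
Function('Y')(o, k) = Add(3, Mul(12, k, o)) (Function('Y')(o, k) = Add(7, Mul(-1, Add(Mul(Mul(-12, o), k), 4))) = Add(7, Mul(-1, Add(Mul(-12, k, o), 4))) = Add(7, Mul(-1, Add(4, Mul(-12, k, o)))) = Add(7, Add(-4, Mul(12, k, o))) = Add(3, Mul(12, k, o)))
Function('S')(g, b) = -69 (Function('S')(g, b) = Add(-64, -5) = -69)
Add(Add(Function('S')(Function('Y')(7, 7), -65), -1245), Function('D')(-41, -120)) = Add(Add(-69, -1245), 9) = Add(-1314, 9) = -1305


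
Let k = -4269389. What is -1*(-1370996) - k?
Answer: 5640385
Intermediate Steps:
-1*(-1370996) - k = -1*(-1370996) - 1*(-4269389) = 1370996 + 4269389 = 5640385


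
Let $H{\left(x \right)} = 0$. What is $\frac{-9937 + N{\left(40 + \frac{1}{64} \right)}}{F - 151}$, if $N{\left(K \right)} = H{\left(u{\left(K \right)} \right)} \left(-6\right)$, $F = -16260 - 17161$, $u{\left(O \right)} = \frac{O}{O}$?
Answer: $\frac{9937}{33572} \approx 0.29599$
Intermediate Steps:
$u{\left(O \right)} = 1$
$F = -33421$
$N{\left(K \right)} = 0$ ($N{\left(K \right)} = 0 \left(-6\right) = 0$)
$\frac{-9937 + N{\left(40 + \frac{1}{64} \right)}}{F - 151} = \frac{-9937 + 0}{-33421 - 151} = - \frac{9937}{-33572} = \left(-9937\right) \left(- \frac{1}{33572}\right) = \frac{9937}{33572}$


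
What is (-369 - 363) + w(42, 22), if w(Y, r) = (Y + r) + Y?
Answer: -626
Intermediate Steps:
w(Y, r) = r + 2*Y
(-369 - 363) + w(42, 22) = (-369 - 363) + (22 + 2*42) = -732 + (22 + 84) = -732 + 106 = -626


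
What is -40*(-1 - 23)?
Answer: 960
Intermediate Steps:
-40*(-1 - 23) = -40*(-24) = 960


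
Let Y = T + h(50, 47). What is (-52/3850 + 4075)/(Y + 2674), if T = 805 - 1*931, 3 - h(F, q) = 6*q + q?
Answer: 7844349/4277350 ≈ 1.8339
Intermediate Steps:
h(F, q) = 3 - 7*q (h(F, q) = 3 - (6*q + q) = 3 - 7*q)
T = -126 (T = 805 - 931 = -126)
Y = -452 (Y = -126 + (3 - 7*47) = -126 + (3 - 329) = -126 - 326 = -452)
(-52/3850 + 4075)/(Y + 2674) = (-52/3850 + 4075)/(-452 + 2674) = (-52*1/3850 + 4075)/2222 = (-26/1925 + 4075)*(1/2222) = (7844349/1925)*(1/2222) = 7844349/4277350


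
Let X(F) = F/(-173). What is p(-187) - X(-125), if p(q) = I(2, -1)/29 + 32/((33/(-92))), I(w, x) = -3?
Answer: -14906800/165561 ≈ -90.038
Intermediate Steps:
X(F) = -F/173 (X(F) = F*(-1/173) = -F/173)
p(q) = -85475/957 (p(q) = -3/29 + 32/((33/(-92))) = -3*1/29 + 32/((33*(-1/92))) = -3/29 + 32/(-33/92) = -3/29 + 32*(-92/33) = -3/29 - 2944/33 = -85475/957)
p(-187) - X(-125) = -85475/957 - (-1)*(-125)/173 = -85475/957 - 1*125/173 = -85475/957 - 125/173 = -14906800/165561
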